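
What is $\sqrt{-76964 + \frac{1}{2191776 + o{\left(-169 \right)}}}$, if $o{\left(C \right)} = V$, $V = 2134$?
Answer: $\frac{i \sqrt{370446287102334490}}{2193910} \approx 277.42 i$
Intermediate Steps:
$o{\left(C \right)} = 2134$
$\sqrt{-76964 + \frac{1}{2191776 + o{\left(-169 \right)}}} = \sqrt{-76964 + \frac{1}{2191776 + 2134}} = \sqrt{-76964 + \frac{1}{2193910}} = \sqrt{- \frac{168852089239}{2193910}} = \frac{i \sqrt{370446287102334490}}{2193910}$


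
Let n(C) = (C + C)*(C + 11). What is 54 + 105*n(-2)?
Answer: -3726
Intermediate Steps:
n(C) = 2*C*(11 + C) (n(C) = (2*C)*(11 + C) = 2*C*(11 + C))
54 + 105*n(-2) = 54 + 105*(2*(-2)*(11 - 2)) = 54 + 105*(2*(-2)*9) = 54 + 105*(-36) = 54 - 3780 = -3726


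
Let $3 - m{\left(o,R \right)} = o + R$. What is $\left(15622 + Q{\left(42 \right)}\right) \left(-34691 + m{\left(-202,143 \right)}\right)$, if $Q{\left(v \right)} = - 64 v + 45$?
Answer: $-449449791$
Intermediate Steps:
$m{\left(o,R \right)} = 3 - R - o$ ($m{\left(o,R \right)} = 3 - \left(o + R\right) = 3 - \left(R + o\right) = 3 - R - o$)
$Q{\left(v \right)} = 45 - 64 v$
$\left(15622 + Q{\left(42 \right)}\right) \left(-34691 + m{\left(-202,143 \right)}\right) = \left(15622 + \left(45 - 2688\right)\right) \left(-34691 - -62\right) = \left(15622 + \left(45 - 2688\right)\right) \left(-34691 + \left(3 - 143 + 202\right)\right) = \left(15622 - 2643\right) \left(-34691 + 62\right) = 12979 \left(-34629\right) = -449449791$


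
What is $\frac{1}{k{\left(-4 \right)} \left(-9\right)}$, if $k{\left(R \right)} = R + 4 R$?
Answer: $\frac{1}{180} \approx 0.0055556$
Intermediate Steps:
$k{\left(R \right)} = 5 R$
$\frac{1}{k{\left(-4 \right)} \left(-9\right)} = \frac{1}{5 \left(-4\right) \left(-9\right)} = \frac{1}{\left(-20\right) \left(-9\right)} = \frac{1}{180}$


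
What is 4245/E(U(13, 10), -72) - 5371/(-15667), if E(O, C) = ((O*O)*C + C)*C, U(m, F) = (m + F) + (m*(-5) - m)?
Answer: 28106741093/81921614976 ≈ 0.34309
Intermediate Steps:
U(m, F) = F - 5*m (U(m, F) = (F + m) + (-5*m - m) = (F + m) - 6*m = F - 5*m)
E(O, C) = C*(C + C*O²) (E(O, C) = (O²*C + C)*C = (C*O² + C)*C = (C + C*O²)*C = C*(C + C*O²))
4245/E(U(13, 10), -72) - 5371/(-15667) = 4245/(((-72)²*(1 + (10 - 5*13)²))) - 5371/(-15667) = 4245/((5184*(1 + (10 - 65)²))) - 5371*(-1/15667) = 4245/((5184*(1 + (-55)²))) + 5371/15667 = 4245/((5184*(1 + 3025))) + 5371/15667 = 4245/((5184*3026)) + 5371/15667 = 4245/15686784 + 5371/15667 = 4245*(1/15686784) + 5371/15667 = 1415/5228928 + 5371/15667 = 28106741093/81921614976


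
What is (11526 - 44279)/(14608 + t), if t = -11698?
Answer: -32753/2910 ≈ -11.255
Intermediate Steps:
(11526 - 44279)/(14608 + t) = (11526 - 44279)/(14608 - 11698) = -32753/2910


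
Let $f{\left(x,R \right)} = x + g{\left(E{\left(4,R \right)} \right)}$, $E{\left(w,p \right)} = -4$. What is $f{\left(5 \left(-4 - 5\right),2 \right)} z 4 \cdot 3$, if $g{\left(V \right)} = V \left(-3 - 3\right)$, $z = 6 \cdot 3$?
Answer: $-4536$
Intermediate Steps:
$z = 18$
$g{\left(V \right)} = - 6 V$ ($g{\left(V \right)} = V \left(-6\right) = - 6 V$)
$f{\left(x,R \right)} = 24 + x$ ($f{\left(x,R \right)} = x - -24 = x + 24 = 24 + x$)
$f{\left(5 \left(-4 - 5\right),2 \right)} z 4 \cdot 3 = \left(24 + 5 \left(-4 - 5\right)\right) 18 \cdot 4 \cdot 3 = \left(24 + 5 \left(-9\right)\right) 18 \cdot 12 = \left(24 - 45\right) 18 \cdot 12 = \left(-21\right) 18 \cdot 12 = \left(-378\right) 12 = -4536$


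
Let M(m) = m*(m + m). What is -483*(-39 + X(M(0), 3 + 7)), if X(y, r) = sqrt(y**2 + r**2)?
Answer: 14007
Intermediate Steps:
M(m) = 2*m**2 (M(m) = m*(2*m) = 2*m**2)
X(y, r) = sqrt(r**2 + y**2)
-483*(-39 + X(M(0), 3 + 7)) = -483*(-39 + sqrt((3 + 7)**2 + (2*0**2)**2)) = -483*(-39 + sqrt(10**2 + (2*0)**2)) = -483*(-39 + sqrt(100 + 0**2)) = -483*(-39 + sqrt(100 + 0)) = -483*(-39 + sqrt(100)) = -483*(-39 + 10) = -483*(-29) = 14007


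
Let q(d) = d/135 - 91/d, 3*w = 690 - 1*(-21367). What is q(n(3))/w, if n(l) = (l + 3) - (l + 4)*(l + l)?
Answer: 407/1323420 ≈ 0.00030754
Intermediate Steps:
n(l) = 3 + l - 2*l*(4 + l) (n(l) = (3 + l) - (4 + l)*2*l = (3 + l) - 2*l*(4 + l) = 3 + l - 2*l*(4 + l))
w = 22057/3 (w = (690 - 1*(-21367))/3 = (690 + 21367)/3 = (⅓)*22057 = 22057/3 ≈ 7352.3)
q(d) = -91/d + d/135 (q(d) = d*(1/135) - 91/d = d/135 - 91/d = -91/d + d/135)
q(n(3))/w = (-91/(3 - 7*3 - 2*3²) + (3 - 7*3 - 2*3²)/135)/(22057/3) = (-91/(3 - 21 - 2*9) + (3 - 21 - 2*9)/135)*(3/22057) = (-91/(3 - 21 - 18) + (3 - 21 - 18)/135)*(3/22057) = (-91/(-36) + (1/135)*(-36))*(3/22057) = (-91*(-1/36) - 4/15)*(3/22057) = (91/36 - 4/15)*(3/22057) = (407/180)*(3/22057) = 407/1323420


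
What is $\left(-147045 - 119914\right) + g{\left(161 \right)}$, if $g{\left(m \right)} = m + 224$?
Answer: $-266574$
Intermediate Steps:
$g{\left(m \right)} = 224 + m$
$\left(-147045 - 119914\right) + g{\left(161 \right)} = \left(-147045 - 119914\right) + \left(224 + 161\right) = -266959 + 385 = -266574$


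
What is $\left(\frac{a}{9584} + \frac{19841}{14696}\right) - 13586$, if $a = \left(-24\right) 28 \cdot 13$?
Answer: $- \frac{119592393001}{8802904} \approx -13586.0$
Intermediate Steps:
$a = -8736$ ($a = \left(-672\right) 13 = -8736$)
$\left(\frac{a}{9584} + \frac{19841}{14696}\right) - 13586 = \left(- \frac{8736}{9584} + \frac{19841}{14696}\right) - 13586 = \left(\left(-8736\right) \frac{1}{9584} + 19841 \cdot \frac{1}{14696}\right) - 13586 = \left(- \frac{546}{599} + \frac{19841}{14696}\right) - 13586 = \frac{3860743}{8802904} - 13586 = - \frac{119592393001}{8802904}$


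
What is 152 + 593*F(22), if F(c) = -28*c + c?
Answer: -352090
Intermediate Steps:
F(c) = -27*c
152 + 593*F(22) = 152 + 593*(-27*22) = 152 + 593*(-594) = 152 - 352242 = -352090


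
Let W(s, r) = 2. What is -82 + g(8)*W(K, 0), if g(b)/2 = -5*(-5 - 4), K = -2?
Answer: 98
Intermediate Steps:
g(b) = 90 (g(b) = 2*(-5*(-5 - 4)) = 2*(-5*(-9)) = 2*45 = 90)
-82 + g(8)*W(K, 0) = -82 + 90*2 = -82 + 180 = 98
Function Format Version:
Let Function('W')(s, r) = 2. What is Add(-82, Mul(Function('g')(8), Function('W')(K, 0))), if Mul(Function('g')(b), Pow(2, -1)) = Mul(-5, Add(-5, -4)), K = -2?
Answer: 98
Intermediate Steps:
Function('g')(b) = 90 (Function('g')(b) = Mul(2, Mul(-5, Add(-5, -4))) = Mul(2, Mul(-5, -9)) = Mul(2, 45) = 90)
Add(-82, Mul(Function('g')(8), Function('W')(K, 0))) = Add(-82, Mul(90, 2)) = Add(-82, 180) = 98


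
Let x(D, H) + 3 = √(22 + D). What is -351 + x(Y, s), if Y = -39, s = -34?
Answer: -354 + I*√17 ≈ -354.0 + 4.1231*I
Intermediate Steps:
x(D, H) = -3 + √(22 + D)
-351 + x(Y, s) = -351 + (-3 + √(22 - 39)) = -351 + (-3 + √(-17)) = -351 + (-3 + I*√17) = -354 + I*√17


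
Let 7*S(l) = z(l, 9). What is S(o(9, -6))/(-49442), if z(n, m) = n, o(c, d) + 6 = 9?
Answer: -3/346094 ≈ -8.6682e-6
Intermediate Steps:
o(c, d) = 3 (o(c, d) = -6 + 9 = 3)
S(l) = l/7
S(o(9, -6))/(-49442) = ((⅐)*3)/(-49442) = (3/7)*(-1/49442) = -3/346094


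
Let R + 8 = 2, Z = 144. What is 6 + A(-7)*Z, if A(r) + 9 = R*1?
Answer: -2154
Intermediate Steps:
R = -6 (R = -8 + 2 = -6)
A(r) = -15 (A(r) = -9 - 6*1 = -9 - 6 = -15)
6 + A(-7)*Z = 6 - 15*144 = 6 - 2160 = -2154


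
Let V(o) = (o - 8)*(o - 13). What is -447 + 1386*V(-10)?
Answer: 573357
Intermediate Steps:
V(o) = (-13 + o)*(-8 + o) (V(o) = (-8 + o)*(-13 + o) = (-13 + o)*(-8 + o))
-447 + 1386*V(-10) = -447 + 1386*(104 + (-10)**2 - 21*(-10)) = -447 + 1386*(104 + 100 + 210) = -447 + 1386*414 = -447 + 573804 = 573357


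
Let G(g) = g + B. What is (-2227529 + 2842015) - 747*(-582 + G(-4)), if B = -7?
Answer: 1057457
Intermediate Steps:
G(g) = -7 + g (G(g) = g - 7 = -7 + g)
(-2227529 + 2842015) - 747*(-582 + G(-4)) = (-2227529 + 2842015) - 747*(-582 + (-7 - 4)) = 614486 - 747*(-582 - 11) = 614486 - 747*(-593) = 614486 + 442971 = 1057457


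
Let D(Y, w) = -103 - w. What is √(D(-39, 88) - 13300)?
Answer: 3*I*√1499 ≈ 116.15*I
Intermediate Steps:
√(D(-39, 88) - 13300) = √((-103 - 1*88) - 13300) = √((-103 - 88) - 13300) = √(-191 - 13300) = √(-13491) = 3*I*√1499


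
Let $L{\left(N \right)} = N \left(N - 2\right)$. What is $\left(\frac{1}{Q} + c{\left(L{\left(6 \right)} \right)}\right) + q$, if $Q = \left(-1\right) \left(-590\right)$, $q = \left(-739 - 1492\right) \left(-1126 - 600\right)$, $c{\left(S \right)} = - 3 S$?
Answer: $\frac{2271874061}{590} \approx 3.8506 \cdot 10^{6}$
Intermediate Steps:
$L{\left(N \right)} = N \left(-2 + N\right)$
$q = 3850706$ ($q = \left(-2231\right) \left(-1726\right) = 3850706$)
$Q = 590$
$\left(\frac{1}{Q} + c{\left(L{\left(6 \right)} \right)}\right) + q = \left(\frac{1}{590} - 3 \cdot 6 \left(-2 + 6\right)\right) + 3850706 = \left(\frac{1}{590} - 3 \cdot 6 \cdot 4\right) + 3850706 = \left(\frac{1}{590} - 72\right) + 3850706 = - \frac{42479}{590} + 3850706 = \frac{2271874061}{590}$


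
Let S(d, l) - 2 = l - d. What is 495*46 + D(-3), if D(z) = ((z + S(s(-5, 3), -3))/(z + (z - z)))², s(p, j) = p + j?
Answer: 204934/9 ≈ 22770.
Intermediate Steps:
s(p, j) = j + p
S(d, l) = 2 + l - d (S(d, l) = 2 + (l - d) = 2 + l - d)
D(z) = (1 + z)²/z² (D(z) = ((z + (2 - 3 - (3 - 5)))/(z + (z - z)))² = ((z + (2 - 3 - 1*(-2)))/(z + 0))² = ((z + (2 - 3 + 2))/z)² = ((z + 1)/z)² = ((1 + z)/z)² = (1 + z)²/z²)
495*46 + D(-3) = 495*46 + (1 - 3)²/(-3)² = 22770 + (⅑)*(-2)² = 22770 + (⅑)*4 = 22770 + 4/9 = 204934/9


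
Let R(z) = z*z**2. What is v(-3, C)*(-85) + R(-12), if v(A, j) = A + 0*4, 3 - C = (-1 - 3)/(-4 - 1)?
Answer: -1473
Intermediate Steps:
C = 11/5 (C = 3 - (-1 - 3)/(-4 - 1) = 3 - (-4)/(-5) = 3 - (-4)*(-1)/5 = 3 - 1*4/5 = 3 - 4/5 = 11/5 ≈ 2.2000)
v(A, j) = A (v(A, j) = A + 0 = A)
R(z) = z**3
v(-3, C)*(-85) + R(-12) = -3*(-85) + (-12)**3 = 255 - 1728 = -1473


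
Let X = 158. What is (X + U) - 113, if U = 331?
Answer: 376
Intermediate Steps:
(X + U) - 113 = (158 + 331) - 113 = 489 - 113 = 376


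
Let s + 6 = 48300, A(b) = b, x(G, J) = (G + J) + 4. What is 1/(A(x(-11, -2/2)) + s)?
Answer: 1/48286 ≈ 2.0710e-5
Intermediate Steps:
x(G, J) = 4 + G + J
s = 48294 (s = -6 + 48300 = 48294)
1/(A(x(-11, -2/2)) + s) = 1/((4 - 11 - 2/2) + 48294) = 1/((4 - 11 - 2*½) + 48294) = 1/((4 - 11 - 1) + 48294) = 1/(-8 + 48294) = 1/48286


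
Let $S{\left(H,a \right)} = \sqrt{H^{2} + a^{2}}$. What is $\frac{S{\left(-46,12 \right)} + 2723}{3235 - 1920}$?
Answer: $\frac{2723}{1315} + \frac{2 \sqrt{565}}{1315} \approx 2.1069$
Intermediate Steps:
$\frac{S{\left(-46,12 \right)} + 2723}{3235 - 1920} = \frac{\sqrt{\left(-46\right)^{2} + 12^{2}} + 2723}{3235 - 1920} = \frac{\sqrt{2116 + 144} + 2723}{1315} = \left(\sqrt{2260} + 2723\right) \frac{1}{1315} = \left(2 \sqrt{565} + 2723\right) \frac{1}{1315} = \left(2723 + 2 \sqrt{565}\right) \frac{1}{1315} = \frac{2723}{1315} + \frac{2 \sqrt{565}}{1315}$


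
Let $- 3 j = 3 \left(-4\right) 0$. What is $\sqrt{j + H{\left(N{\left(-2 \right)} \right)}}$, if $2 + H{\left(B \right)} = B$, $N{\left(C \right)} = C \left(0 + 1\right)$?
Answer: $2 i \approx 2.0 i$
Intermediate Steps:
$N{\left(C \right)} = C$ ($N{\left(C \right)} = C 1 = C$)
$H{\left(B \right)} = -2 + B$
$j = 0$ ($j = - \frac{3 \left(-4\right) 0}{3} = - \frac{\left(-12\right) 0}{3} = \left(- \frac{1}{3}\right) 0 = 0$)
$\sqrt{j + H{\left(N{\left(-2 \right)} \right)}} = \sqrt{0 - 4} = \sqrt{-4} = 2 i$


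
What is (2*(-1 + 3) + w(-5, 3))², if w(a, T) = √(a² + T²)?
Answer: (4 + √34)² ≈ 96.648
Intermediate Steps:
w(a, T) = √(T² + a²)
(2*(-1 + 3) + w(-5, 3))² = (2*(-1 + 3) + √(3² + (-5)²))² = (2*2 + √(9 + 25))² = (4 + √34)²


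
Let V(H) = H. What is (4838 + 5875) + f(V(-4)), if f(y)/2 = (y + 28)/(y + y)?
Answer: 10707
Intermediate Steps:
f(y) = (28 + y)/y (f(y) = 2*((y + 28)/(y + y)) = 2*((28 + y)/((2*y))) = 2*((28 + y)*(1/(2*y))) = 2*((28 + y)/(2*y)) = (28 + y)/y)
(4838 + 5875) + f(V(-4)) = (4838 + 5875) + (28 - 4)/(-4) = 10713 - 1/4*24 = 10713 - 6 = 10707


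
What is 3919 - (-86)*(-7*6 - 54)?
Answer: -4337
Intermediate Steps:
3919 - (-86)*(-7*6 - 54) = 3919 - (-86)*(-42 - 54) = 3919 - (-86)*(-96) = 3919 - 1*8256 = 3919 - 8256 = -4337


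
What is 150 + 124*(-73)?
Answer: -8902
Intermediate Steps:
150 + 124*(-73) = 150 - 9052 = -8902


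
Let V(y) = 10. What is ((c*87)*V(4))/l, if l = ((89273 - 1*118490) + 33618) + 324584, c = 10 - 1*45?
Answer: -6090/65797 ≈ -0.092557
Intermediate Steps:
c = -35 (c = 10 - 45 = -35)
l = 328985 (l = ((89273 - 118490) + 33618) + 324584 = (-29217 + 33618) + 324584 = 4401 + 324584 = 328985)
((c*87)*V(4))/l = (-35*87*10)/328985 = -3045*10*(1/328985) = -30450*1/328985 = -6090/65797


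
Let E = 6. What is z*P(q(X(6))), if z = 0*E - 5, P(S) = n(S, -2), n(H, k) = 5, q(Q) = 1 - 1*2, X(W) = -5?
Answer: -25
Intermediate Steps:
q(Q) = -1 (q(Q) = 1 - 2 = -1)
P(S) = 5
z = -5 (z = 0*6 - 5 = 0 - 5 = -5)
z*P(q(X(6))) = -5*5 = -25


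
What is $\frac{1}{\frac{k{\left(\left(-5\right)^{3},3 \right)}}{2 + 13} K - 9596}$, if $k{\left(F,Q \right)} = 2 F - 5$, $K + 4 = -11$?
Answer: $- \frac{1}{9341} \approx -0.00010705$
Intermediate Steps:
$K = -15$ ($K = -4 - 11 = -15$)
$k{\left(F,Q \right)} = -5 + 2 F$
$\frac{1}{\frac{k{\left(\left(-5\right)^{3},3 \right)}}{2 + 13} K - 9596} = \frac{1}{\frac{-5 + 2 \left(-5\right)^{3}}{2 + 13} \left(-15\right) - 9596} = \frac{1}{\frac{-5 + 2 \left(-125\right)}{15} \left(-15\right) - 9596} = \frac{1}{\left(-5 - 250\right) \frac{1}{15} \left(-15\right) - 9596} = \frac{1}{\left(-255\right) \frac{1}{15} \left(-15\right) - 9596} = \frac{1}{\left(-17\right) \left(-15\right) - 9596} = \frac{1}{255 - 9596} = \frac{1}{-9341} = - \frac{1}{9341}$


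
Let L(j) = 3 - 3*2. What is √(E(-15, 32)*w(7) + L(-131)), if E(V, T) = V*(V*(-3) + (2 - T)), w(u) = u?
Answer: I*√1578 ≈ 39.724*I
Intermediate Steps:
E(V, T) = V*(2 - T - 3*V) (E(V, T) = V*(-3*V + (2 - T)) = V*(2 - T - 3*V))
L(j) = -3 (L(j) = 3 - 6 = -3)
√(E(-15, 32)*w(7) + L(-131)) = √(-15*(2 - 1*32 - 3*(-15))*7 - 3) = √(-15*(2 - 32 + 45)*7 - 3) = √(-15*15*7 - 3) = √(-225*7 - 3) = √(-1575 - 3) = √(-1578) = I*√1578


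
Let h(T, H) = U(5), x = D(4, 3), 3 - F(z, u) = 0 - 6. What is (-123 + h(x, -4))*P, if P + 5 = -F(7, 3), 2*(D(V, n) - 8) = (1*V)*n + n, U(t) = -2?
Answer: 1750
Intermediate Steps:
D(V, n) = 8 + n/2 + V*n/2 (D(V, n) = 8 + ((1*V)*n + n)/2 = 8 + (V*n + n)/2 = 8 + (n + V*n)/2 = 8 + (n/2 + V*n/2) = 8 + n/2 + V*n/2)
F(z, u) = 9 (F(z, u) = 3 - (0 - 6) = 3 - 1*(-6) = 3 + 6 = 9)
x = 31/2 (x = 8 + (1/2)*3 + (1/2)*4*3 = 8 + 3/2 + 6 = 31/2 ≈ 15.500)
h(T, H) = -2
P = -14 (P = -5 - 1*9 = -5 - 9 = -14)
(-123 + h(x, -4))*P = (-123 - 2)*(-14) = -125*(-14) = 1750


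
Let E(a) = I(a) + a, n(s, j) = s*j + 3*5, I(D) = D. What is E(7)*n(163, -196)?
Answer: -447062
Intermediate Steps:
n(s, j) = 15 + j*s (n(s, j) = j*s + 15 = 15 + j*s)
E(a) = 2*a (E(a) = a + a = 2*a)
E(7)*n(163, -196) = (2*7)*(15 - 196*163) = 14*(15 - 31948) = 14*(-31933) = -447062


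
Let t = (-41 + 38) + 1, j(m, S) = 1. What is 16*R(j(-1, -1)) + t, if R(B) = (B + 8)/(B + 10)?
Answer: 122/11 ≈ 11.091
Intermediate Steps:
t = -2 (t = -3 + 1 = -2)
R(B) = (8 + B)/(10 + B)
16*R(j(-1, -1)) + t = 16*((8 + 1)/(10 + 1)) - 2 = 16*(9/11) - 2 = 144/11 - 2 = 122/11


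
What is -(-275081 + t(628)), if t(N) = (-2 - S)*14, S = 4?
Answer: 275165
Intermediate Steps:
t(N) = -84 (t(N) = (-2 - 1*4)*14 = (-2 - 4)*14 = -6*14 = -84)
-(-275081 + t(628)) = -(-275081 - 84) = -1*(-275165) = 275165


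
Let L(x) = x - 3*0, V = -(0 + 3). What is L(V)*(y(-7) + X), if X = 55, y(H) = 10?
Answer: -195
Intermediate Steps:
V = -3 (V = -1*3 = -3)
L(x) = x (L(x) = x + 0 = x)
L(V)*(y(-7) + X) = -3*(10 + 55) = -3*65 = -195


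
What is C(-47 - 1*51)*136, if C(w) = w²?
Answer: 1306144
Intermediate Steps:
C(-47 - 1*51)*136 = (-47 - 1*51)²*136 = (-47 - 51)²*136 = (-98)²*136 = 9604*136 = 1306144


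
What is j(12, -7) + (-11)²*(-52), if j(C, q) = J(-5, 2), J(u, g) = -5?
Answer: -6297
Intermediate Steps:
j(C, q) = -5
j(12, -7) + (-11)²*(-52) = -5 + (-11)²*(-52) = -5 + 121*(-52) = -5 - 6292 = -6297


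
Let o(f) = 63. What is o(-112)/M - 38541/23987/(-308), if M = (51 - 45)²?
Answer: 6483767/3693998 ≈ 1.7552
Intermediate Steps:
M = 36 (M = 6² = 36)
o(-112)/M - 38541/23987/(-308) = 63/36 - 38541/23987/(-308) = 63*(1/36) - 38541*1/23987*(-1/308) = 7/4 - 38541/23987*(-1/308) = 7/4 + 38541/7387996 = 6483767/3693998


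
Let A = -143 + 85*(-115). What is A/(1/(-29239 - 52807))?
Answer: 813732228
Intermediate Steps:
A = -9918 (A = -143 - 9775 = -9918)
A/(1/(-29239 - 52807)) = -9918/(1/(-29239 - 52807)) = -9918/(1/(-82046)) = -9918/(-1/82046) = -9918*(-82046) = 813732228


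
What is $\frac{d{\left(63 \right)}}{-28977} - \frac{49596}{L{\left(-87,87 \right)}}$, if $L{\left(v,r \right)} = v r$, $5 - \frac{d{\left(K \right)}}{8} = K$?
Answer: $\frac{53357604}{8123219} \approx 6.5685$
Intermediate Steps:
$d{\left(K \right)} = 40 - 8 K$
$L{\left(v,r \right)} = r v$
$\frac{d{\left(63 \right)}}{-28977} - \frac{49596}{L{\left(-87,87 \right)}} = \frac{40 - 504}{-28977} - \frac{49596}{87 \left(-87\right)} = \left(40 - 504\right) \left(- \frac{1}{28977}\right) - \frac{49596}{-7569} = \left(-464\right) \left(- \frac{1}{28977}\right) - - \frac{16532}{2523} = \frac{464}{28977} + \frac{16532}{2523} = \frac{53357604}{8123219}$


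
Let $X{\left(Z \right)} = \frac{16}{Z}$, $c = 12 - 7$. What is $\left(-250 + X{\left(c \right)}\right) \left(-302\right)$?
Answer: $\frac{372668}{5} \approx 74534.0$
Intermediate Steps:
$c = 5$ ($c = 12 - 7 = 5$)
$\left(-250 + X{\left(c \right)}\right) \left(-302\right) = \left(-250 + \frac{16}{5}\right) \left(-302\right) = \left(- \frac{1234}{5}\right) \left(-302\right) = \frac{372668}{5}$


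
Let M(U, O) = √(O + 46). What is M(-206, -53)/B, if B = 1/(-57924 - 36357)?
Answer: -94281*I*√7 ≈ -2.4944e+5*I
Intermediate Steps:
B = -1/94281 (B = 1/(-94281) = -1/94281 ≈ -1.0607e-5)
M(U, O) = √(46 + O)
M(-206, -53)/B = √(46 - 53)/(-1/94281) = √(-7)*(-94281) = (I*√7)*(-94281) = -94281*I*√7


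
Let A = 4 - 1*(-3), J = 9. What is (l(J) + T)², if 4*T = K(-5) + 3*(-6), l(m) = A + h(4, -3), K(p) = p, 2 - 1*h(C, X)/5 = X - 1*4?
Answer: 34225/16 ≈ 2139.1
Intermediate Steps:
h(C, X) = 30 - 5*X (h(C, X) = 10 - 5*(X - 1*4) = 10 - 5*(X - 4) = 10 - 5*(-4 + X) = 10 + (20 - 5*X) = 30 - 5*X)
A = 7 (A = 4 + 3 = 7)
l(m) = 52 (l(m) = 7 + (30 - 5*(-3)) = 7 + (30 + 15) = 7 + 45 = 52)
T = -23/4 (T = (-5 + 3*(-6))/4 = (-5 - 18)/4 = (¼)*(-23) = -23/4 ≈ -5.7500)
(l(J) + T)² = (52 - 23/4)² = (185/4)² = 34225/16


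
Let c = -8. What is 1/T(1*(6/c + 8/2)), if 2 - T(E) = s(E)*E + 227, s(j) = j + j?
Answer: -8/1969 ≈ -0.0040630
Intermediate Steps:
s(j) = 2*j
T(E) = -225 - 2*E**2 (T(E) = 2 - ((2*E)*E + 227) = 2 - (2*E**2 + 227) = 2 - (227 + 2*E**2) = 2 + (-227 - 2*E**2) = -225 - 2*E**2)
1/T(1*(6/c + 8/2)) = 1/(-225 - 2*(6/(-8) + 8/2)**2) = 1/(-225 - 2*(6*(-1/8) + 8*(1/2))**2) = 1/(-225 - 2*(-3/4 + 4)**2) = 1/(-225 - 2*(1*(13/4))**2) = 1/(-225 - 2*(13/4)**2) = 1/(-225 - 2*169/16) = 1/(-225 - 169/8) = 1/(-1969/8) = -8/1969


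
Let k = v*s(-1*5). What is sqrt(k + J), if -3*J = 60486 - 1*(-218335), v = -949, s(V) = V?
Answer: I*sqrt(793758)/3 ≈ 296.98*I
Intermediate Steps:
J = -278821/3 (J = -(60486 - 1*(-218335))/3 = -(60486 + 218335)/3 = -1/3*278821 = -278821/3 ≈ -92940.)
k = 4745 (k = -(-949)*5 = -949*(-5) = 4745)
sqrt(k + J) = sqrt(4745 - 278821/3) = sqrt(-264586/3) = I*sqrt(793758)/3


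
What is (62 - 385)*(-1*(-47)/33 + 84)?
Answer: -910537/33 ≈ -27592.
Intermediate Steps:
(62 - 385)*(-1*(-47)/33 + 84) = -323*(47*(1/33) + 84) = -323*(47/33 + 84) = -323*2819/33 = -910537/33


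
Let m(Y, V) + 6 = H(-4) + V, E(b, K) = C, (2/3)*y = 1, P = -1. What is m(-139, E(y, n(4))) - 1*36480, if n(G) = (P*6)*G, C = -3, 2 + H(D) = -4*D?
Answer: -36475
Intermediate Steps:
H(D) = -2 - 4*D
n(G) = -6*G (n(G) = (-1*6)*G = -6*G)
y = 3/2 (y = (3/2)*1 = 3/2 ≈ 1.5000)
E(b, K) = -3
m(Y, V) = 8 + V (m(Y, V) = -6 + ((-2 - 4*(-4)) + V) = -6 + ((-2 + 16) + V) = -6 + (14 + V) = 8 + V)
m(-139, E(y, n(4))) - 1*36480 = (8 - 3) - 1*36480 = 5 - 36480 = -36475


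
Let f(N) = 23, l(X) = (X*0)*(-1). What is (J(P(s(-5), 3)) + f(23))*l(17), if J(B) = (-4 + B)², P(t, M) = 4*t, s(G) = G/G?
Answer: 0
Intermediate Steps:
s(G) = 1
l(X) = 0 (l(X) = 0*(-1) = 0)
(J(P(s(-5), 3)) + f(23))*l(17) = ((-4 + 4*1)² + 23)*0 = ((-4 + 4)² + 23)*0 = (0² + 23)*0 = (0 + 23)*0 = 23*0 = 0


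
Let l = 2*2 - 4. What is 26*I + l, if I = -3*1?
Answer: -78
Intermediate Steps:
l = 0 (l = 4 - 4 = 0)
I = -3
26*I + l = 26*(-3) + 0 = -78 + 0 = -78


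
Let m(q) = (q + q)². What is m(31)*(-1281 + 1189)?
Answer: -353648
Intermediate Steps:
m(q) = 4*q² (m(q) = (2*q)² = 4*q²)
m(31)*(-1281 + 1189) = (4*31²)*(-1281 + 1189) = (4*961)*(-92) = 3844*(-92) = -353648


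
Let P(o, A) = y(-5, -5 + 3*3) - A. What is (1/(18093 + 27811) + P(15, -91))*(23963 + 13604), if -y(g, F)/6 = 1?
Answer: 146580460847/45904 ≈ 3.1932e+6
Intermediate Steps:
y(g, F) = -6 (y(g, F) = -6*1 = -6)
P(o, A) = -6 - A
(1/(18093 + 27811) + P(15, -91))*(23963 + 13604) = (1/(18093 + 27811) + (-6 - 1*(-91)))*(23963 + 13604) = (1/45904 + (-6 + 91))*37567 = (1/45904 + 85)*37567 = (3901841/45904)*37567 = 146580460847/45904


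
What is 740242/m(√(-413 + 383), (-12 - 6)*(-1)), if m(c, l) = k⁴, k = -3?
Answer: 740242/81 ≈ 9138.8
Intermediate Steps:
m(c, l) = 81 (m(c, l) = (-3)⁴ = 81)
740242/m(√(-413 + 383), (-12 - 6)*(-1)) = 740242/81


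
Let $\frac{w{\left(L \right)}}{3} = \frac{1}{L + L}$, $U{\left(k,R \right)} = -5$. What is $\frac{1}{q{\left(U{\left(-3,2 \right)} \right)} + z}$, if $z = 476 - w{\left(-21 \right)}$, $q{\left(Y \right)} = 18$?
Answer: $\frac{14}{6917} \approx 0.002024$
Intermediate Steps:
$w{\left(L \right)} = \frac{3}{2 L}$ ($w{\left(L \right)} = \frac{3}{L + L} = \frac{3}{2 L}$)
$z = \frac{6665}{14}$ ($z = 476 - \frac{3}{2 \left(-21\right)} = 476 - \frac{3}{2} \left(- \frac{1}{21}\right) = 476 - - \frac{1}{14} = 476 + \frac{1}{14} = \frac{6665}{14} \approx 476.07$)
$\frac{1}{q{\left(U{\left(-3,2 \right)} \right)} + z} = \frac{1}{18 + \frac{6665}{14}} = \frac{1}{\frac{6917}{14}} = \frac{14}{6917}$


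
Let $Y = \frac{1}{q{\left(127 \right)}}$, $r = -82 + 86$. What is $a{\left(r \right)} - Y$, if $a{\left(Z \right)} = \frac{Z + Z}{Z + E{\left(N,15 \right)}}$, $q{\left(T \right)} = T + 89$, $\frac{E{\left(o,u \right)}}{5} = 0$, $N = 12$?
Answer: $\frac{431}{216} \approx 1.9954$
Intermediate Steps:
$E{\left(o,u \right)} = 0$ ($E{\left(o,u \right)} = 5 \cdot 0 = 0$)
$q{\left(T \right)} = 89 + T$
$r = 4$
$a{\left(Z \right)} = 2$ ($a{\left(Z \right)} = \frac{Z + Z}{Z + 0} = \frac{2 Z}{Z} = 2$)
$Y = \frac{1}{216}$ ($Y = \frac{1}{89 + 127} = \frac{1}{216} \approx 0.0046296$)
$a{\left(r \right)} - Y = 2 - \frac{1}{216} = \frac{431}{216}$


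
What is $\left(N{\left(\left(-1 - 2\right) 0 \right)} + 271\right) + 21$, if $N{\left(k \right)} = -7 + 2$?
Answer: $287$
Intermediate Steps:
$N{\left(k \right)} = -5$
$\left(N{\left(\left(-1 - 2\right) 0 \right)} + 271\right) + 21 = \left(-5 + 271\right) + 21 = 266 + 21 = 287$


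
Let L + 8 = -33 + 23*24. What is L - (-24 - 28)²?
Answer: -2193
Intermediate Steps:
L = 511 (L = -8 + (-33 + 23*24) = -8 + (-33 + 552) = -8 + 519 = 511)
L - (-24 - 28)² = 511 - (-24 - 28)² = 511 - 1*(-52)² = 511 - 1*2704 = 511 - 2704 = -2193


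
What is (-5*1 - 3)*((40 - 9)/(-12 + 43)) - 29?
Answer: -37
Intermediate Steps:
(-5*1 - 3)*((40 - 9)/(-12 + 43)) - 29 = (-5 - 3)*(31/31) - 29 = -248/31 - 29 = -8*1 - 29 = -8 - 29 = -37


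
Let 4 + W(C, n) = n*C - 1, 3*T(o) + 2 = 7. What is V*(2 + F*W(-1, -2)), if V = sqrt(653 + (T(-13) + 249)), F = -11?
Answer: 35*sqrt(8133)/3 ≈ 1052.1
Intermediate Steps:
T(o) = 5/3 (T(o) = -2/3 + (1/3)*7 = -2/3 + 7/3 = 5/3)
W(C, n) = -5 + C*n (W(C, n) = -4 + (n*C - 1) = -4 + (C*n - 1) = -4 + (-1 + C*n) = -5 + C*n)
V = sqrt(8133)/3 (V = sqrt(653 + (5/3 + 249)) = sqrt(653 + 752/3) = sqrt(2711/3) = sqrt(8133)/3 ≈ 30.061)
V*(2 + F*W(-1, -2)) = (sqrt(8133)/3)*(2 - 11*(-5 - 1*(-2))) = (sqrt(8133)/3)*(2 - 11*(-5 + 2)) = (sqrt(8133)/3)*(2 - 11*(-3)) = (sqrt(8133)/3)*(2 + 33) = (sqrt(8133)/3)*35 = 35*sqrt(8133)/3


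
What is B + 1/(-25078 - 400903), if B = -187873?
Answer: -80030328414/425981 ≈ -1.8787e+5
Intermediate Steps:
B + 1/(-25078 - 400903) = -187873 + 1/(-25078 - 400903) = -187873 + 1/(-425981) = -187873 - 1/425981 = -80030328414/425981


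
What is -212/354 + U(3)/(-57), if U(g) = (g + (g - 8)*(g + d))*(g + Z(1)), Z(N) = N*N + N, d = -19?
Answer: -8833/1121 ≈ -7.8796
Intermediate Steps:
Z(N) = N + N**2 (Z(N) = N**2 + N = N + N**2)
U(g) = (2 + g)*(g + (-19 + g)*(-8 + g)) (U(g) = (g + (g - 8)*(g - 19))*(g + 1*(1 + 1)) = (g + (-8 + g)*(-19 + g))*(g + 1*2) = (g + (-19 + g)*(-8 + g))*(g + 2) = (g + (-19 + g)*(-8 + g))*(2 + g) = (2 + g)*(g + (-19 + g)*(-8 + g)))
-212/354 + U(3)/(-57) = -212/354 + (304 + 3**3 - 24*3**2 + 100*3)/(-57) = -212*1/354 + (304 + 27 - 24*9 + 300)*(-1/57) = -106/177 + (304 + 27 - 216 + 300)*(-1/57) = -106/177 + 415*(-1/57) = -106/177 - 415/57 = -8833/1121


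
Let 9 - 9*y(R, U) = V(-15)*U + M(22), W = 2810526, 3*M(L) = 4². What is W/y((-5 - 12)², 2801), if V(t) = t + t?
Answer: 75884202/252101 ≈ 301.01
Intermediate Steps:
M(L) = 16/3 (M(L) = (⅓)*4² = (⅓)*16 = 16/3)
V(t) = 2*t
y(R, U) = 11/27 + 10*U/3 (y(R, U) = 1 - ((2*(-15))*U + 16/3)/9 = 1 - (-30*U + 16/3)/9 = 1 - (16/3 - 30*U)/9 = 1 + (-16/27 + 10*U/3) = 11/27 + 10*U/3)
W/y((-5 - 12)², 2801) = 2810526/(11/27 + (10/3)*2801) = 2810526/(11/27 + 28010/3) = 2810526/(252101/27) = 2810526*(27/252101) = 75884202/252101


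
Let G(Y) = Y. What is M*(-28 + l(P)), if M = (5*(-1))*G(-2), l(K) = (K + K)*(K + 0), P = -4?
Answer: 40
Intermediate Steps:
l(K) = 2*K² (l(K) = (2*K)*K = 2*K²)
M = 10 (M = (5*(-1))*(-2) = -5*(-2) = 10)
M*(-28 + l(P)) = 10*(-28 + 2*(-4)²) = 10*(-28 + 2*16) = 10*(-28 + 32) = 10*4 = 40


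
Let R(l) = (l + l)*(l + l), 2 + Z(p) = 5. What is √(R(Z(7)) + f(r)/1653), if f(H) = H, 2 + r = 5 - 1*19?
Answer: 2*√24585069/1653 ≈ 5.9992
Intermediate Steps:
Z(p) = 3 (Z(p) = -2 + 5 = 3)
r = -16 (r = -2 + (5 - 1*19) = -2 + (5 - 19) = -2 - 14 = -16)
R(l) = 4*l² (R(l) = (2*l)*(2*l) = 4*l²)
√(R(Z(7)) + f(r)/1653) = √(4*3² - 16/1653) = √(4*9 - 16*1/1653) = √(36 - 16/1653) = √(59492/1653) = 2*√24585069/1653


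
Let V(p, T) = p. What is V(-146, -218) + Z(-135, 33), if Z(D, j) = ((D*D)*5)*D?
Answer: -12302021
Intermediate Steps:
Z(D, j) = 5*D³ (Z(D, j) = (D²*5)*D = (5*D²)*D = 5*D³)
V(-146, -218) + Z(-135, 33) = -146 + 5*(-135)³ = -146 + 5*(-2460375) = -146 - 12301875 = -12302021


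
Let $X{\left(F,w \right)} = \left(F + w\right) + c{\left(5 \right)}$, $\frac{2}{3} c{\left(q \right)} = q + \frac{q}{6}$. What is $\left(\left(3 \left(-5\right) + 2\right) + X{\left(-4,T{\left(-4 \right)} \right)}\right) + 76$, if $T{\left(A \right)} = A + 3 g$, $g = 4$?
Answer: $\frac{303}{4} \approx 75.75$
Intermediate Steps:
$c{\left(q \right)} = \frac{7 q}{4}$ ($c{\left(q \right)} = \frac{3 \left(q + \frac{q}{6}\right)}{2} = \frac{3 \frac{7 q}{6}}{2} = \frac{7 q}{4}$)
$T{\left(A \right)} = 12 + A$ ($T{\left(A \right)} = A + 3 \cdot 4 = A + 12 = 12 + A$)
$X{\left(F,w \right)} = \frac{35}{4} + F + w$ ($X{\left(F,w \right)} = \left(F + w\right) + \frac{7}{4} \cdot 5 = \left(F + w\right) + \frac{35}{4} = \frac{35}{4} + F + w$)
$\left(\left(3 \left(-5\right) + 2\right) + X{\left(-4,T{\left(-4 \right)} \right)}\right) + 76 = \left(\left(3 \left(-5\right) + 2\right) + \left(\frac{35}{4} - 4 + \left(12 - 4\right)\right)\right) + 76 = \left(\left(-15 + 2\right) + \left(\frac{35}{4} - 4 + 8\right)\right) + 76 = \left(-13 + \frac{51}{4}\right) + 76 = - \frac{1}{4} + 76 = \frac{303}{4}$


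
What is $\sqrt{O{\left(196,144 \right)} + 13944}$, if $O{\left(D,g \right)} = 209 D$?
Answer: $2 \sqrt{13727} \approx 234.32$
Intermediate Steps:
$\sqrt{O{\left(196,144 \right)} + 13944} = \sqrt{209 \cdot 196 + 13944} = \sqrt{40964 + 13944} = \sqrt{54908} = 2 \sqrt{13727}$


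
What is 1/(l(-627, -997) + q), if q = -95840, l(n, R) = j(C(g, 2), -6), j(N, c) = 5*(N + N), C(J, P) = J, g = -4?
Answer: -1/95880 ≈ -1.0430e-5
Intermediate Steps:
j(N, c) = 10*N (j(N, c) = 5*(2*N) = 10*N)
l(n, R) = -40 (l(n, R) = 10*(-4) = -40)
1/(l(-627, -997) + q) = 1/(-40 - 95840) = 1/(-95880) = -1/95880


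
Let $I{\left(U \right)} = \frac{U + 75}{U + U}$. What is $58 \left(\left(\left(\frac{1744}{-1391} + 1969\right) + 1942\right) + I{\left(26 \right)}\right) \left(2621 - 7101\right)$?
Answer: $- \frac{1413830689600}{1391} \approx -1.0164 \cdot 10^{9}$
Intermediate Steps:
$I{\left(U \right)} = \frac{75 + U}{2 U}$
$58 \left(\left(\left(\frac{1744}{-1391} + 1969\right) + 1942\right) + I{\left(26 \right)}\right) \left(2621 - 7101\right) = 58 \left(\left(\left(\frac{1744}{-1391} + 1969\right) + 1942\right) + \frac{75 + 26}{2 \cdot 26}\right) \left(2621 - 7101\right) = 58 \left(\left(\left(1744 \left(- \frac{1}{1391}\right) + 1969\right) + 1942\right) + \frac{1}{2} \cdot \frac{1}{26} \cdot 101\right) \left(-4480\right) = 58 \left(\left(\left(- \frac{1744}{1391} + 1969\right) + 1942\right) + \frac{101}{52}\right) \left(-4480\right) = 58 \left(\left(\frac{2737135}{1391} + 1942\right) + \frac{101}{52}\right) \left(-4480\right) = 58 \left(\frac{5438457}{1391} + \frac{101}{52}\right) \left(-4480\right) = 58 \cdot \frac{21764635}{5564} \left(-4480\right) = 58 \left(- \frac{24376391200}{1391}\right) = - \frac{1413830689600}{1391}$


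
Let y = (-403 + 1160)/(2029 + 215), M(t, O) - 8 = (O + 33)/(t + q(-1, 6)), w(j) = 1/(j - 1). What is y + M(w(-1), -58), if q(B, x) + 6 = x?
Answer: 130909/2244 ≈ 58.337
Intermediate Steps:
q(B, x) = -6 + x
w(j) = 1/(-1 + j)
M(t, O) = 8 + (33 + O)/t (M(t, O) = 8 + (O + 33)/(t + (-6 + 6)) = 8 + (33 + O)/(t + 0) = 8 + (33 + O)/t)
y = 757/2244 ≈ 0.33734
y + M(w(-1), -58) = 757/2244 + (33 - 58 + 8/(-1 - 1))/(1/(-1 - 1)) = 757/2244 + (33 - 58 + 8/(-2))/(1/(-2)) = 757/2244 + (33 - 58 + 8*(-½))/(-½) = 757/2244 - 2*(33 - 58 - 4) = 757/2244 - 2*(-29) = 757/2244 + 58 = 130909/2244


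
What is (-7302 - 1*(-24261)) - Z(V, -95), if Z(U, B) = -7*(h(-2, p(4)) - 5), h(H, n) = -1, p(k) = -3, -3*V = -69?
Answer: 16917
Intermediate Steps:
V = 23 (V = -⅓*(-69) = 23)
Z(U, B) = 42 (Z(U, B) = -7*(-1 - 5) = -7*(-6) = 42)
(-7302 - 1*(-24261)) - Z(V, -95) = (-7302 - 1*(-24261)) - 1*42 = (-7302 + 24261) - 42 = 16959 - 42 = 16917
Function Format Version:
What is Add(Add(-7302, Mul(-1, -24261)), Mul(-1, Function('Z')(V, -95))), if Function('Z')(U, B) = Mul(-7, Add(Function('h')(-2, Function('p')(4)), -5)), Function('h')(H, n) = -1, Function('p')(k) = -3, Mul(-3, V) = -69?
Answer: 16917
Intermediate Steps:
V = 23 (V = Mul(Rational(-1, 3), -69) = 23)
Function('Z')(U, B) = 42 (Function('Z')(U, B) = Mul(-7, Add(-1, -5)) = Mul(-7, -6) = 42)
Add(Add(-7302, Mul(-1, -24261)), Mul(-1, Function('Z')(V, -95))) = Add(Add(-7302, Mul(-1, -24261)), Mul(-1, 42)) = Add(Add(-7302, 24261), -42) = Add(16959, -42) = 16917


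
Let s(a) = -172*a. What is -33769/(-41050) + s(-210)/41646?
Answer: 481511629/284928050 ≈ 1.6899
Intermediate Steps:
-33769/(-41050) + s(-210)/41646 = -33769/(-41050) - 172*(-210)/41646 = -33769*(-1/41050) + 36120*(1/41646) = 33769/41050 + 6020/6941 = 481511629/284928050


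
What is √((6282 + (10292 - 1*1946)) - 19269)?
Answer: I*√4641 ≈ 68.125*I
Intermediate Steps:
√((6282 + (10292 - 1*1946)) - 19269) = √((6282 + (10292 - 1946)) - 19269) = √((6282 + 8346) - 19269) = √(14628 - 19269) = √(-4641) = I*√4641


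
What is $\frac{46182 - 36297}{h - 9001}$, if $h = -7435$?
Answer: $- \frac{9885}{16436} \approx -0.60142$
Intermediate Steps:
$\frac{46182 - 36297}{h - 9001} = \frac{46182 - 36297}{-7435 - 9001} = \frac{9885}{-16436} = 9885 \left(- \frac{1}{16436}\right) = - \frac{9885}{16436}$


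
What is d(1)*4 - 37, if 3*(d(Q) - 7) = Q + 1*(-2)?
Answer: -31/3 ≈ -10.333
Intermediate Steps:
d(Q) = 19/3 + Q/3 (d(Q) = 7 + (Q + 1*(-2))/3 = 7 + (Q - 2)/3 = 7 + (-2 + Q)/3 = 7 + (-2/3 + Q/3) = 19/3 + Q/3)
d(1)*4 - 37 = (19/3 + (1/3)*1)*4 - 37 = (19/3 + 1/3)*4 - 37 = (20/3)*4 - 37 = 80/3 - 37 = -31/3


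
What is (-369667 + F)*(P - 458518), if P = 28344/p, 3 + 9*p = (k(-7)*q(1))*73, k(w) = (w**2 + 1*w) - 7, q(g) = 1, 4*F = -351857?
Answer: 267687473211375/1276 ≈ 2.0979e+11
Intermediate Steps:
F = -351857/4 (F = (1/4)*(-351857) = -351857/4 ≈ -87964.)
k(w) = -7 + w + w**2 (k(w) = (w**2 + w) - 7 = (w + w**2) - 7 = -7 + w + w**2)
p = 2552/9 (p = -1/3 + (((-7 - 7 + (-7)**2)*1)*73)/9 = -1/3 + (((-7 - 7 + 49)*1)*73)/9 = -1/3 + ((35*1)*73)/9 = -1/3 + (35*73)/9 = -1/3 + (1/9)*2555 = -1/3 + 2555/9 = 2552/9 ≈ 283.56)
P = 31887/319 (P = 28344/(2552/9) = 28344*(9/2552) = 31887/319 ≈ 99.959)
(-369667 + F)*(P - 458518) = (-369667 - 351857/4)*(31887/319 - 458518) = -1830525/4*(-146235355/319) = 267687473211375/1276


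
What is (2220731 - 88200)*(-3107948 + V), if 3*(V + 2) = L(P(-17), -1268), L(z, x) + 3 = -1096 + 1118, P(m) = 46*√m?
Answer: -19883358646261/3 ≈ -6.6278e+12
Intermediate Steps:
L(z, x) = 19 (L(z, x) = -3 + (-1096 + 1118) = -3 + 22 = 19)
V = 13/3 (V = -2 + (⅓)*19 = -2 + 19/3 = 13/3 ≈ 4.3333)
(2220731 - 88200)*(-3107948 + V) = (2220731 - 88200)*(-3107948 + 13/3) = 2132531*(-9323831/3) = -19883358646261/3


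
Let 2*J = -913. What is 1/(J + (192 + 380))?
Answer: 2/231 ≈ 0.0086580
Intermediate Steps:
J = -913/2 (J = (½)*(-913) = -913/2 ≈ -456.50)
1/(J + (192 + 380)) = 1/(-913/2 + (192 + 380)) = 1/(-913/2 + 572) = 1/(231/2) = 2/231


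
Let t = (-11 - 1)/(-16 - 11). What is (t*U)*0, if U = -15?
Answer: 0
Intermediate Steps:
t = 4/9 (t = -12/(-27) = -12*(-1/27) = 4/9 ≈ 0.44444)
(t*U)*0 = ((4/9)*(-15))*0 = -20/3*0 = 0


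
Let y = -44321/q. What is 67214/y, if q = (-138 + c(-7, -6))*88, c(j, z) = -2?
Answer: 828076480/44321 ≈ 18684.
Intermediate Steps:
q = -12320 (q = (-138 - 2)*88 = -140*88 = -12320)
y = 44321/12320 (y = -44321/(-12320) = -44321*(-1/12320) = 44321/12320 ≈ 3.5975)
67214/y = 67214/(44321/12320) = 67214*(12320/44321) = 828076480/44321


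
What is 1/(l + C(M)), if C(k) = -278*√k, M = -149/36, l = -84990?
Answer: -764910/65012579729 + 417*I*√149/65012579729 ≈ -1.1766e-5 + 7.8295e-8*I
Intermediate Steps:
M = -149/36 (M = -149*1/36 = -149/36 ≈ -4.1389)
1/(l + C(M)) = 1/(-84990 - 139*I*√149/3)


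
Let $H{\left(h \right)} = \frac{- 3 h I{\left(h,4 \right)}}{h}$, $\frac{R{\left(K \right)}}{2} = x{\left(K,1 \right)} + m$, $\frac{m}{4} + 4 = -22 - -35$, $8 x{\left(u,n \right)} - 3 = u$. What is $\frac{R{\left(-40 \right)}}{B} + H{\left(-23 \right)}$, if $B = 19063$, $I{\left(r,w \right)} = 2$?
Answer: $- \frac{457261}{76252} \approx -5.9967$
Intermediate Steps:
$x{\left(u,n \right)} = \frac{3}{8} + \frac{u}{8}$
$m = 36$ ($m = -16 + 4 \left(-22 - -35\right) = -16 + 4 \left(-22 + 35\right) = -16 + 4 \cdot 13 = -16 + 52 = 36$)
$R{\left(K \right)} = \frac{291}{4} + \frac{K}{4}$ ($R{\left(K \right)} = 2 \left(\left(\frac{3}{8} + \frac{K}{8}\right) + 36\right) = 2 \left(\frac{291}{8} + \frac{K}{8}\right) = \frac{291}{4} + \frac{K}{4}$)
$H{\left(h \right)} = -6$ ($H{\left(h \right)} = \frac{- 3 h 2}{h} = \frac{\left(-6\right) h}{h} = -6$)
$\frac{R{\left(-40 \right)}}{B} + H{\left(-23 \right)} = \frac{\frac{291}{4} + \frac{1}{4} \left(-40\right)}{19063} - 6 = \left(\frac{291}{4} - 10\right) \frac{1}{19063} - 6 = \frac{251}{4} \cdot \frac{1}{19063} - 6 = \frac{251}{76252} - 6 = - \frac{457261}{76252}$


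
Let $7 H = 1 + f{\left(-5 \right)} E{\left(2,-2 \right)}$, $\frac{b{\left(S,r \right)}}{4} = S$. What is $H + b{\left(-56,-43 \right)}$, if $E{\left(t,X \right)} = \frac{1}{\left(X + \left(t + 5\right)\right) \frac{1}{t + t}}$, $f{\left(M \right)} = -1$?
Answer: $- \frac{7839}{35} \approx -223.97$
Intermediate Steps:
$b{\left(S,r \right)} = 4 S$
$E{\left(t,X \right)} = \frac{2 t}{5 + X + t}$ ($E{\left(t,X \right)} = \frac{1}{\left(X + \left(5 + t\right)\right) \frac{1}{2 t}} = \frac{1}{\left(5 + X + t\right) \frac{1}{2 t}} = \frac{1}{\frac{1}{2} \frac{1}{t} \left(5 + X + t\right)} = \frac{2 t}{5 + X + t}$)
$H = \frac{1}{35}$ ($H = \frac{1 - 2 \cdot 2 \frac{1}{5 - 2 + 2}}{7} = \frac{1 - 2 \cdot 2 \cdot \frac{1}{5}}{7} = \frac{1 - \frac{4}{5}}{7} = \frac{1}{7} \cdot \frac{1}{5} = \frac{1}{35} \approx 0.028571$)
$H + b{\left(-56,-43 \right)} = \frac{1}{35} + 4 \left(-56\right) = \frac{1}{35} - 224 = - \frac{7839}{35}$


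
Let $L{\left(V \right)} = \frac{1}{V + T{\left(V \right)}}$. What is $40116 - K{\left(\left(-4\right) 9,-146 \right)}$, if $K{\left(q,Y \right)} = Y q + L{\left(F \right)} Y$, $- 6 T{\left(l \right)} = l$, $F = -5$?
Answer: $\frac{870624}{25} \approx 34825.0$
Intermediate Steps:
$T{\left(l \right)} = - \frac{l}{6}$
$L{\left(V \right)} = \frac{6}{5 V}$ ($L{\left(V \right)} = \frac{1}{V - \frac{V}{6}} = \frac{1}{\frac{5}{6} V} = \frac{6}{5 V}$)
$K{\left(q,Y \right)} = - \frac{6 Y}{25} + Y q$ ($K{\left(q,Y \right)} = Y q + \frac{6}{5 \left(-5\right)} Y = Y q + \frac{6}{5} \left(- \frac{1}{5}\right) Y = Y q - \frac{6 Y}{25} = - \frac{6 Y}{25} + Y q$)
$40116 - K{\left(\left(-4\right) 9,-146 \right)} = 40116 - \frac{1}{25} \left(-146\right) \left(-6 + 25 \left(\left(-4\right) 9\right)\right) = 40116 - \frac{1}{25} \left(-146\right) \left(-6 + 25 \left(-36\right)\right) = 40116 - \frac{1}{25} \left(-146\right) \left(-6 - 900\right) = 40116 - \frac{1}{25} \left(-146\right) \left(-906\right) = 40116 - \frac{132276}{25} = \frac{870624}{25}$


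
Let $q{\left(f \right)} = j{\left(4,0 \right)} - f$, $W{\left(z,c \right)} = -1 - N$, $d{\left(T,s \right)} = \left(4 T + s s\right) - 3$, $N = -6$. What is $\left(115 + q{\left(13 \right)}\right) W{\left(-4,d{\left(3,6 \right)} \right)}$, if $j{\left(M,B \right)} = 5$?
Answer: $535$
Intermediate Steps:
$d{\left(T,s \right)} = -3 + s^{2} + 4 T$ ($d{\left(T,s \right)} = \left(4 T + s^{2}\right) - 3 = \left(s^{2} + 4 T\right) - 3 = -3 + s^{2} + 4 T$)
$W{\left(z,c \right)} = 5$ ($W{\left(z,c \right)} = -1 - -6 = -1 + 6 = 5$)
$q{\left(f \right)} = 5 - f$
$\left(115 + q{\left(13 \right)}\right) W{\left(-4,d{\left(3,6 \right)} \right)} = \left(115 + \left(5 - 13\right)\right) 5 = \left(115 - 8\right) 5 = 107 \cdot 5 = 535$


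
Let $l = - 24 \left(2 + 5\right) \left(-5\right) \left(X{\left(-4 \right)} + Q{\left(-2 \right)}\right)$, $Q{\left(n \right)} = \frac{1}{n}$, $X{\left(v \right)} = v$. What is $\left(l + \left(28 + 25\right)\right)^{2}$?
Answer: $13890529$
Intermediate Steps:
$l = -3780$ ($l = - 24 \left(2 + 5\right) \left(-5\right) \left(-4 + \frac{1}{-2}\right) = - 24 \cdot 7 \left(-5\right) \left(-4 - \frac{1}{2}\right) = - 24 \left(\left(-35\right) \left(- \frac{9}{2}\right)\right) = \left(-24\right) \frac{315}{2} = -3780$)
$\left(l + \left(28 + 25\right)\right)^{2} = \left(-3780 + \left(28 + 25\right)\right)^{2} = \left(-3780 + 53\right)^{2} = \left(-3727\right)^{2} = 13890529$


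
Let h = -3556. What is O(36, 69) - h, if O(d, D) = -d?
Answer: 3520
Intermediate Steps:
O(36, 69) - h = -1*36 - 1*(-3556) = -36 + 3556 = 3520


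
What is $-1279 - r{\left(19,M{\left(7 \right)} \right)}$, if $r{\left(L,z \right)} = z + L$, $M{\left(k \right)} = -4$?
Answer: $-1294$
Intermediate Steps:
$r{\left(L,z \right)} = L + z$
$-1279 - r{\left(19,M{\left(7 \right)} \right)} = -1279 - \left(19 - 4\right) = -1279 - 15 = -1294$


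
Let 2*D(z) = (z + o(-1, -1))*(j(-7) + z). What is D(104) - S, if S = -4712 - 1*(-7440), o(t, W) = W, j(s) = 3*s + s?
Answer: 1186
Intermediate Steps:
j(s) = 4*s
D(z) = (-1 + z)*(-28 + z)/2 (D(z) = ((z - 1)*(4*(-7) + z))/2 = ((-1 + z)*(-28 + z))/2 = (-1 + z)*(-28 + z)/2)
S = 2728 (S = -4712 + 7440 = 2728)
D(104) - S = (14 + (½)*104² - 29/2*104) - 1*2728 = (14 + (½)*10816 - 1508) - 2728 = (14 + 5408 - 1508) - 2728 = 3914 - 2728 = 1186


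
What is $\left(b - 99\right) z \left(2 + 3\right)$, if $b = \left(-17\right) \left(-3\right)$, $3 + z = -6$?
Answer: $2160$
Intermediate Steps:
$z = -9$ ($z = -3 - 6 = -9$)
$b = 51$
$\left(b - 99\right) z \left(2 + 3\right) = \left(51 - 99\right) \left(- 9 \left(2 + 3\right)\right) = - 48 \left(\left(-9\right) 5\right) = \left(-48\right) \left(-45\right) = 2160$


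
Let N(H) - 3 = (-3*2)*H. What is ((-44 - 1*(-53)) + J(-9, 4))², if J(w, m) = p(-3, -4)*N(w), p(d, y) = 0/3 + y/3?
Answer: 4489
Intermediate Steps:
p(d, y) = y/3 (p(d, y) = 0*(⅓) + y*(⅓) = 0 + y/3 = y/3)
N(H) = 3 - 6*H (N(H) = 3 + (-3*2)*H = 3 - 6*H)
J(w, m) = -4 + 8*w (J(w, m) = ((⅓)*(-4))*(3 - 6*w) = -4*(3 - 6*w)/3 = -4 + 8*w)
((-44 - 1*(-53)) + J(-9, 4))² = ((-44 - 1*(-53)) + (-4 + 8*(-9)))² = ((-44 + 53) + (-4 - 72))² = (9 - 76)² = (-67)² = 4489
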